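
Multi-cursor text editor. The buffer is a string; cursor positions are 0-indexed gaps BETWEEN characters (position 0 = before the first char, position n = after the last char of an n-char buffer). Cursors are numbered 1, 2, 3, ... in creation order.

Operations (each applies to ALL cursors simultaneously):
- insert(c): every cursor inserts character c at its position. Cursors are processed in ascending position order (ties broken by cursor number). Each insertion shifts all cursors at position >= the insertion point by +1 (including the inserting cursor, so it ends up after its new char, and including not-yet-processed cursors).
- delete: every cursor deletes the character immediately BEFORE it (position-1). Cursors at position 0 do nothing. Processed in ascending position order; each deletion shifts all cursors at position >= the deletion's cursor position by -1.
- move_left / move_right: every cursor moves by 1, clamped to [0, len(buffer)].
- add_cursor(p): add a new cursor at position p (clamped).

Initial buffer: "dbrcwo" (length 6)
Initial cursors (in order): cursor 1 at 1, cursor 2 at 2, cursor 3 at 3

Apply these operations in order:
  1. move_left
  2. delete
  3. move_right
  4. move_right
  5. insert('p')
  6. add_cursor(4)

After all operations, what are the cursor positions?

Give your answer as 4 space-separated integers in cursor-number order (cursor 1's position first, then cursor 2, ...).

After op 1 (move_left): buffer="dbrcwo" (len 6), cursors c1@0 c2@1 c3@2, authorship ......
After op 2 (delete): buffer="rcwo" (len 4), cursors c1@0 c2@0 c3@0, authorship ....
After op 3 (move_right): buffer="rcwo" (len 4), cursors c1@1 c2@1 c3@1, authorship ....
After op 4 (move_right): buffer="rcwo" (len 4), cursors c1@2 c2@2 c3@2, authorship ....
After op 5 (insert('p')): buffer="rcpppwo" (len 7), cursors c1@5 c2@5 c3@5, authorship ..123..
After op 6 (add_cursor(4)): buffer="rcpppwo" (len 7), cursors c4@4 c1@5 c2@5 c3@5, authorship ..123..

Answer: 5 5 5 4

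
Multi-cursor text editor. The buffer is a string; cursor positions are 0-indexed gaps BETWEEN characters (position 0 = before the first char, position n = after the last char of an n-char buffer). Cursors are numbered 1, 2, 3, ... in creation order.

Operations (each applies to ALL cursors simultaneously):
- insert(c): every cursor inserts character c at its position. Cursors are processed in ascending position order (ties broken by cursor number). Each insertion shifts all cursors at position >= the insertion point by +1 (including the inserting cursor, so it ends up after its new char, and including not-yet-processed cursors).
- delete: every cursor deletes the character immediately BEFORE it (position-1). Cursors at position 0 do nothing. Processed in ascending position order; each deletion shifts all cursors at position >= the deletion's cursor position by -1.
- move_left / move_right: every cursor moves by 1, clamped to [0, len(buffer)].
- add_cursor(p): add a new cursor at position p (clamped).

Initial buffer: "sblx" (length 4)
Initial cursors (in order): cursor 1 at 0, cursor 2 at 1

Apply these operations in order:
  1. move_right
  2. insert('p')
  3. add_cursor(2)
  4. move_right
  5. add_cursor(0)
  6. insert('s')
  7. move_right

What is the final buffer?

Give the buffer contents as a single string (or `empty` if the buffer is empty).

Answer: sspbssplsx

Derivation:
After op 1 (move_right): buffer="sblx" (len 4), cursors c1@1 c2@2, authorship ....
After op 2 (insert('p')): buffer="spbplx" (len 6), cursors c1@2 c2@4, authorship .1.2..
After op 3 (add_cursor(2)): buffer="spbplx" (len 6), cursors c1@2 c3@2 c2@4, authorship .1.2..
After op 4 (move_right): buffer="spbplx" (len 6), cursors c1@3 c3@3 c2@5, authorship .1.2..
After op 5 (add_cursor(0)): buffer="spbplx" (len 6), cursors c4@0 c1@3 c3@3 c2@5, authorship .1.2..
After op 6 (insert('s')): buffer="sspbssplsx" (len 10), cursors c4@1 c1@6 c3@6 c2@9, authorship 4.1.132.2.
After op 7 (move_right): buffer="sspbssplsx" (len 10), cursors c4@2 c1@7 c3@7 c2@10, authorship 4.1.132.2.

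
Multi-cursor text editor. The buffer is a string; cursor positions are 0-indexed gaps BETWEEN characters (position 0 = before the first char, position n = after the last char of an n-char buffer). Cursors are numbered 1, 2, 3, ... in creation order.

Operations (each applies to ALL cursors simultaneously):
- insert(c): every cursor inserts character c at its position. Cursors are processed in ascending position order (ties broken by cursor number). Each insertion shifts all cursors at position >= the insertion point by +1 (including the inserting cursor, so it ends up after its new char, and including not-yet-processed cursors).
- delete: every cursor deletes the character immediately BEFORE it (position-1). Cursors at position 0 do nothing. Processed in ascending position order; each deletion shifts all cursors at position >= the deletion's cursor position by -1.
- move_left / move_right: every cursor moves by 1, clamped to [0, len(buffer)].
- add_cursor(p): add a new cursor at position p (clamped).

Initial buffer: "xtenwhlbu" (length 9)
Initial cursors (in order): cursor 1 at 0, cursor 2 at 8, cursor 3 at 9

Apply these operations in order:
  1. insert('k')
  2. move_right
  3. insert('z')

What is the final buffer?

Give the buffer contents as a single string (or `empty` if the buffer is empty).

After op 1 (insert('k')): buffer="kxtenwhlbkuk" (len 12), cursors c1@1 c2@10 c3@12, authorship 1........2.3
After op 2 (move_right): buffer="kxtenwhlbkuk" (len 12), cursors c1@2 c2@11 c3@12, authorship 1........2.3
After op 3 (insert('z')): buffer="kxztenwhlbkuzkz" (len 15), cursors c1@3 c2@13 c3@15, authorship 1.1.......2.233

Answer: kxztenwhlbkuzkz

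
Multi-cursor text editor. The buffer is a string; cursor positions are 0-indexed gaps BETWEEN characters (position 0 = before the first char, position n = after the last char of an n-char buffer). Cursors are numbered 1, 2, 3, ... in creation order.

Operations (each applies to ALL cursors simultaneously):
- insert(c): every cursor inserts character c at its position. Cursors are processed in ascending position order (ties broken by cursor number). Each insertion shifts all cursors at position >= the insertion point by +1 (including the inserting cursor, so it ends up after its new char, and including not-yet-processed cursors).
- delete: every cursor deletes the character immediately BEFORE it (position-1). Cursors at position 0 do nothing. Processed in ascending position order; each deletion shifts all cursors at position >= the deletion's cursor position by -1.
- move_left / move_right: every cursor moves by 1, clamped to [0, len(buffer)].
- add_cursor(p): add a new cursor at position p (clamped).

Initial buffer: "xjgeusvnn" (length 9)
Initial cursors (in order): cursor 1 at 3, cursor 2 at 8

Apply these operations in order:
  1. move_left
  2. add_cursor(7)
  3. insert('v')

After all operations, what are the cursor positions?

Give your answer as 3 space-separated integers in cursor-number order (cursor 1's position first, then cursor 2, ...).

Answer: 3 10 10

Derivation:
After op 1 (move_left): buffer="xjgeusvnn" (len 9), cursors c1@2 c2@7, authorship .........
After op 2 (add_cursor(7)): buffer="xjgeusvnn" (len 9), cursors c1@2 c2@7 c3@7, authorship .........
After op 3 (insert('v')): buffer="xjvgeusvvvnn" (len 12), cursors c1@3 c2@10 c3@10, authorship ..1.....23..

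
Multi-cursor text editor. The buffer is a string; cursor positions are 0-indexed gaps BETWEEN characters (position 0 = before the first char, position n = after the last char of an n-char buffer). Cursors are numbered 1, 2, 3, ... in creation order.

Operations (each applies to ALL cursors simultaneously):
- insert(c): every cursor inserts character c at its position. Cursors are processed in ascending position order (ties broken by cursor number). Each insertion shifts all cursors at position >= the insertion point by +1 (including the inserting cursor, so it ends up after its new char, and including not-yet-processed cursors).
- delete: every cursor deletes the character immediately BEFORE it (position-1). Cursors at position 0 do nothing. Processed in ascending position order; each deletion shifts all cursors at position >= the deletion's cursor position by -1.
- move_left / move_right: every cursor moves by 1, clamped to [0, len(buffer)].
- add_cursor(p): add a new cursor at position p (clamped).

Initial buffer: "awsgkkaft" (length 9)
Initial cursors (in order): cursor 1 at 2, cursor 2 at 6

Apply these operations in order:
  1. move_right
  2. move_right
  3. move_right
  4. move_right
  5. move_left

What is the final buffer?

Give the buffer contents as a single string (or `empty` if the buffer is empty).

After op 1 (move_right): buffer="awsgkkaft" (len 9), cursors c1@3 c2@7, authorship .........
After op 2 (move_right): buffer="awsgkkaft" (len 9), cursors c1@4 c2@8, authorship .........
After op 3 (move_right): buffer="awsgkkaft" (len 9), cursors c1@5 c2@9, authorship .........
After op 4 (move_right): buffer="awsgkkaft" (len 9), cursors c1@6 c2@9, authorship .........
After op 5 (move_left): buffer="awsgkkaft" (len 9), cursors c1@5 c2@8, authorship .........

Answer: awsgkkaft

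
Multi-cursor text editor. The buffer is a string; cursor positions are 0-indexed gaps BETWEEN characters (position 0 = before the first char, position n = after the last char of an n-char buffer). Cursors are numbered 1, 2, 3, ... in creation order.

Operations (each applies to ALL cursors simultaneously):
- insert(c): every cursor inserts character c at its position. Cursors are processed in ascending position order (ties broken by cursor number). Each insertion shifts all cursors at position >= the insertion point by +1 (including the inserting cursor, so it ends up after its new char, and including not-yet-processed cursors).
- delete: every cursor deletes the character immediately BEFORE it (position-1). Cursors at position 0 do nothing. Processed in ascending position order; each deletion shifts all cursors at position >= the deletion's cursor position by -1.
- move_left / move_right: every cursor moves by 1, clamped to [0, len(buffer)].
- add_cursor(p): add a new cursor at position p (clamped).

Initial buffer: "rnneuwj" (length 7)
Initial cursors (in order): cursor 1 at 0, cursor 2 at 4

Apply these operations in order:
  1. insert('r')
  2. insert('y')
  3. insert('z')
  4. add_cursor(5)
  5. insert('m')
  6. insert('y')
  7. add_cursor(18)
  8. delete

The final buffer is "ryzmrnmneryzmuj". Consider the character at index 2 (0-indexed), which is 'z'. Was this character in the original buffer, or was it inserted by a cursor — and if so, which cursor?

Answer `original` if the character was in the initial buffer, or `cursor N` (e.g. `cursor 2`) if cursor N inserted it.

Answer: cursor 1

Derivation:
After op 1 (insert('r')): buffer="rrnneruwj" (len 9), cursors c1@1 c2@6, authorship 1....2...
After op 2 (insert('y')): buffer="ryrnneryuwj" (len 11), cursors c1@2 c2@8, authorship 11....22...
After op 3 (insert('z')): buffer="ryzrnneryzuwj" (len 13), cursors c1@3 c2@10, authorship 111....222...
After op 4 (add_cursor(5)): buffer="ryzrnneryzuwj" (len 13), cursors c1@3 c3@5 c2@10, authorship 111....222...
After op 5 (insert('m')): buffer="ryzmrnmneryzmuwj" (len 16), cursors c1@4 c3@7 c2@13, authorship 1111..3..2222...
After op 6 (insert('y')): buffer="ryzmyrnmyneryzmyuwj" (len 19), cursors c1@5 c3@9 c2@16, authorship 11111..33..22222...
After op 7 (add_cursor(18)): buffer="ryzmyrnmyneryzmyuwj" (len 19), cursors c1@5 c3@9 c2@16 c4@18, authorship 11111..33..22222...
After op 8 (delete): buffer="ryzmrnmneryzmuj" (len 15), cursors c1@4 c3@7 c2@13 c4@14, authorship 1111..3..2222..
Authorship (.=original, N=cursor N): 1 1 1 1 . . 3 . . 2 2 2 2 . .
Index 2: author = 1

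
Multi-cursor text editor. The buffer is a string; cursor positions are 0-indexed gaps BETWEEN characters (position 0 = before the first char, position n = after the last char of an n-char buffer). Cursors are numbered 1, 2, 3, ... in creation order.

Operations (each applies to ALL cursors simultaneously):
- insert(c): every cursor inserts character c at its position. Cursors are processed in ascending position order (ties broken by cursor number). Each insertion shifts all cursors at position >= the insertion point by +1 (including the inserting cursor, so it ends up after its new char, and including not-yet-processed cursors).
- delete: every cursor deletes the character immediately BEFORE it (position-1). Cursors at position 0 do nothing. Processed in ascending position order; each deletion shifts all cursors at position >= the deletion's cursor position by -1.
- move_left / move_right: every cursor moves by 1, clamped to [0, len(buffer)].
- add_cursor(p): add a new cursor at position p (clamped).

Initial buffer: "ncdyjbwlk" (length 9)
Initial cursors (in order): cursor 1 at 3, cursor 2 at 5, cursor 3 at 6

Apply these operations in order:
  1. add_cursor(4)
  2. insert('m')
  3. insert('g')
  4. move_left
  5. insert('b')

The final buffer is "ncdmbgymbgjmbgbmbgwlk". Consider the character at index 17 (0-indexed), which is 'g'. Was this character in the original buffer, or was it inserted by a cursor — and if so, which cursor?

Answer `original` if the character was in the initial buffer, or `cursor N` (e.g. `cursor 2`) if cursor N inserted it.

Answer: cursor 3

Derivation:
After op 1 (add_cursor(4)): buffer="ncdyjbwlk" (len 9), cursors c1@3 c4@4 c2@5 c3@6, authorship .........
After op 2 (insert('m')): buffer="ncdmymjmbmwlk" (len 13), cursors c1@4 c4@6 c2@8 c3@10, authorship ...1.4.2.3...
After op 3 (insert('g')): buffer="ncdmgymgjmgbmgwlk" (len 17), cursors c1@5 c4@8 c2@11 c3@14, authorship ...11.44.22.33...
After op 4 (move_left): buffer="ncdmgymgjmgbmgwlk" (len 17), cursors c1@4 c4@7 c2@10 c3@13, authorship ...11.44.22.33...
After op 5 (insert('b')): buffer="ncdmbgymbgjmbgbmbgwlk" (len 21), cursors c1@5 c4@9 c2@13 c3@17, authorship ...111.444.222.333...
Authorship (.=original, N=cursor N): . . . 1 1 1 . 4 4 4 . 2 2 2 . 3 3 3 . . .
Index 17: author = 3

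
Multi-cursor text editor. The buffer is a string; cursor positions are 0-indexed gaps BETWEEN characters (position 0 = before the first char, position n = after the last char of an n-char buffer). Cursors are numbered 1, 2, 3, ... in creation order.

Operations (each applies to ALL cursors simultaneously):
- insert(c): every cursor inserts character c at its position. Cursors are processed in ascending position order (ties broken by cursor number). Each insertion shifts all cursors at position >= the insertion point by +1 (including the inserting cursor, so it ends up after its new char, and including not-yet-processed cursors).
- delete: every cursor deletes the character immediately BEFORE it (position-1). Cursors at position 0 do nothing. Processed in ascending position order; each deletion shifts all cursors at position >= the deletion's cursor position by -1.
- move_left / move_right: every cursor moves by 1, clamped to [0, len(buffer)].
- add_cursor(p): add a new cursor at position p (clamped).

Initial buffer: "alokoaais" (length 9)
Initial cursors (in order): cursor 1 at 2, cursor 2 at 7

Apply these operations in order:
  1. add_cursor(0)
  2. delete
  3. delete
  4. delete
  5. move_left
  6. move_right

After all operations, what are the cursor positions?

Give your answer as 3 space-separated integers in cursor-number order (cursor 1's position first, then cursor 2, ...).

After op 1 (add_cursor(0)): buffer="alokoaais" (len 9), cursors c3@0 c1@2 c2@7, authorship .........
After op 2 (delete): buffer="aokoais" (len 7), cursors c3@0 c1@1 c2@5, authorship .......
After op 3 (delete): buffer="okois" (len 5), cursors c1@0 c3@0 c2@3, authorship .....
After op 4 (delete): buffer="okis" (len 4), cursors c1@0 c3@0 c2@2, authorship ....
After op 5 (move_left): buffer="okis" (len 4), cursors c1@0 c3@0 c2@1, authorship ....
After op 6 (move_right): buffer="okis" (len 4), cursors c1@1 c3@1 c2@2, authorship ....

Answer: 1 2 1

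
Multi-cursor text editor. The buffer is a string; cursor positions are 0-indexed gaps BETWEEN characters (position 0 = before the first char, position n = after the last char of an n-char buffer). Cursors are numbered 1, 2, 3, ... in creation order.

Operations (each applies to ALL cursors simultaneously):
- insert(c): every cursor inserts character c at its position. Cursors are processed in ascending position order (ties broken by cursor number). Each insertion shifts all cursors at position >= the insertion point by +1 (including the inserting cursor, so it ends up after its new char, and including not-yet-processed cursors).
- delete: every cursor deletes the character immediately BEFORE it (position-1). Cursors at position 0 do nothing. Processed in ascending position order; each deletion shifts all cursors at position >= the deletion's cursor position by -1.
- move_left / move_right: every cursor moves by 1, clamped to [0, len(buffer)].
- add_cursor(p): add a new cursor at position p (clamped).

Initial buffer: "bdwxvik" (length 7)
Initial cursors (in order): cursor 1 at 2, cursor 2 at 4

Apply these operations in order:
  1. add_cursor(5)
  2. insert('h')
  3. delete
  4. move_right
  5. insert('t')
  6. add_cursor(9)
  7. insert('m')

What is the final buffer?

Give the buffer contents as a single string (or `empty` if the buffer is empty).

Answer: bdwtmxvtmitmmk

Derivation:
After op 1 (add_cursor(5)): buffer="bdwxvik" (len 7), cursors c1@2 c2@4 c3@5, authorship .......
After op 2 (insert('h')): buffer="bdhwxhvhik" (len 10), cursors c1@3 c2@6 c3@8, authorship ..1..2.3..
After op 3 (delete): buffer="bdwxvik" (len 7), cursors c1@2 c2@4 c3@5, authorship .......
After op 4 (move_right): buffer="bdwxvik" (len 7), cursors c1@3 c2@5 c3@6, authorship .......
After op 5 (insert('t')): buffer="bdwtxvtitk" (len 10), cursors c1@4 c2@7 c3@9, authorship ...1..2.3.
After op 6 (add_cursor(9)): buffer="bdwtxvtitk" (len 10), cursors c1@4 c2@7 c3@9 c4@9, authorship ...1..2.3.
After op 7 (insert('m')): buffer="bdwtmxvtmitmmk" (len 14), cursors c1@5 c2@9 c3@13 c4@13, authorship ...11..22.334.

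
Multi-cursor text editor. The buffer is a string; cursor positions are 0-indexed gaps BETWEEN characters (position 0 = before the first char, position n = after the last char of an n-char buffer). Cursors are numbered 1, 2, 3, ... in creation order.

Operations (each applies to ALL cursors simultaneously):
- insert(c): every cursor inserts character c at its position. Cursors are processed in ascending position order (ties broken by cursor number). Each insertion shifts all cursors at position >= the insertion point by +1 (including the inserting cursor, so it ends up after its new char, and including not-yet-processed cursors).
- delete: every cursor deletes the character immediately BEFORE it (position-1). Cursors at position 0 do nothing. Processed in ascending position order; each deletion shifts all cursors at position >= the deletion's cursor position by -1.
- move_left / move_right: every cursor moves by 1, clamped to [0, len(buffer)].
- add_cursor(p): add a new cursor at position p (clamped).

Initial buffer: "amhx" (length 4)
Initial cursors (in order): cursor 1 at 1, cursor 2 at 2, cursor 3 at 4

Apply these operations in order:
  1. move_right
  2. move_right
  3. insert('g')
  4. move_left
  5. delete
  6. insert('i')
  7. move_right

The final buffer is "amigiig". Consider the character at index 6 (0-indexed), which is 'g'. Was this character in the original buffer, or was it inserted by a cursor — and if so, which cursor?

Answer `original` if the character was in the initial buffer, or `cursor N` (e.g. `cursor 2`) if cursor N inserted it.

Answer: cursor 3

Derivation:
After op 1 (move_right): buffer="amhx" (len 4), cursors c1@2 c2@3 c3@4, authorship ....
After op 2 (move_right): buffer="amhx" (len 4), cursors c1@3 c2@4 c3@4, authorship ....
After op 3 (insert('g')): buffer="amhgxgg" (len 7), cursors c1@4 c2@7 c3@7, authorship ...1.23
After op 4 (move_left): buffer="amhgxgg" (len 7), cursors c1@3 c2@6 c3@6, authorship ...1.23
After op 5 (delete): buffer="amgg" (len 4), cursors c1@2 c2@3 c3@3, authorship ..13
After op 6 (insert('i')): buffer="amigiig" (len 7), cursors c1@3 c2@6 c3@6, authorship ..11233
After op 7 (move_right): buffer="amigiig" (len 7), cursors c1@4 c2@7 c3@7, authorship ..11233
Authorship (.=original, N=cursor N): . . 1 1 2 3 3
Index 6: author = 3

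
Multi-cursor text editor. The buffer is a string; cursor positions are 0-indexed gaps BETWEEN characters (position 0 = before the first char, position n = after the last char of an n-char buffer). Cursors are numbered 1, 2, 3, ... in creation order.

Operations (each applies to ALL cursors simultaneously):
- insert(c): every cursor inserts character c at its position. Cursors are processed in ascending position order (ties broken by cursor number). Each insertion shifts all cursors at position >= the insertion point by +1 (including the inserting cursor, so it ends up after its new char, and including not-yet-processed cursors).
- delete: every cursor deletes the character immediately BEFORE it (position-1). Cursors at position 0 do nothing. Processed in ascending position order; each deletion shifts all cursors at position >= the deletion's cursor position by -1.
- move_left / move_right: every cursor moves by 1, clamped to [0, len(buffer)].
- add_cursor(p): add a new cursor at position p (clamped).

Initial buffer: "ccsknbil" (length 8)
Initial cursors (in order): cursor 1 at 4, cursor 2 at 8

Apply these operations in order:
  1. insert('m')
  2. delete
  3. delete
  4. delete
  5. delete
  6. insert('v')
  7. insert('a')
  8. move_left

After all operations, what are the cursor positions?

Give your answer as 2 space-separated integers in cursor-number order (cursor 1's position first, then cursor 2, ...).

After op 1 (insert('m')): buffer="ccskmnbilm" (len 10), cursors c1@5 c2@10, authorship ....1....2
After op 2 (delete): buffer="ccsknbil" (len 8), cursors c1@4 c2@8, authorship ........
After op 3 (delete): buffer="ccsnbi" (len 6), cursors c1@3 c2@6, authorship ......
After op 4 (delete): buffer="ccnb" (len 4), cursors c1@2 c2@4, authorship ....
After op 5 (delete): buffer="cn" (len 2), cursors c1@1 c2@2, authorship ..
After op 6 (insert('v')): buffer="cvnv" (len 4), cursors c1@2 c2@4, authorship .1.2
After op 7 (insert('a')): buffer="cvanva" (len 6), cursors c1@3 c2@6, authorship .11.22
After op 8 (move_left): buffer="cvanva" (len 6), cursors c1@2 c2@5, authorship .11.22

Answer: 2 5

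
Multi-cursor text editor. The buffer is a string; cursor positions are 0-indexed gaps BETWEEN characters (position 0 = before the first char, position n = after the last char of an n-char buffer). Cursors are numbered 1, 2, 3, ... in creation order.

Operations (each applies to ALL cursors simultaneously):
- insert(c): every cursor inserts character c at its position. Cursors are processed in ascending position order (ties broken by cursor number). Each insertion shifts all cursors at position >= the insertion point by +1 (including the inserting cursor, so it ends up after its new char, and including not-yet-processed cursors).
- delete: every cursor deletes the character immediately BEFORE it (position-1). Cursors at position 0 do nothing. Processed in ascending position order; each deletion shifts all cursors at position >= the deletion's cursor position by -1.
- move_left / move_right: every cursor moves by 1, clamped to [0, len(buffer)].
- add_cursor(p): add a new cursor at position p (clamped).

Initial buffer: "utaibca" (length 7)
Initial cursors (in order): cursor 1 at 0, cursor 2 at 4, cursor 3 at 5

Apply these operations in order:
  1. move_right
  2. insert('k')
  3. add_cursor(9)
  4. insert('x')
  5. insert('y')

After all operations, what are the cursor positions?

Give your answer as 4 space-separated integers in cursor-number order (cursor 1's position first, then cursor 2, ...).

Answer: 4 11 17 17

Derivation:
After op 1 (move_right): buffer="utaibca" (len 7), cursors c1@1 c2@5 c3@6, authorship .......
After op 2 (insert('k')): buffer="uktaibkcka" (len 10), cursors c1@2 c2@7 c3@9, authorship .1....2.3.
After op 3 (add_cursor(9)): buffer="uktaibkcka" (len 10), cursors c1@2 c2@7 c3@9 c4@9, authorship .1....2.3.
After op 4 (insert('x')): buffer="ukxtaibkxckxxa" (len 14), cursors c1@3 c2@9 c3@13 c4@13, authorship .11....22.334.
After op 5 (insert('y')): buffer="ukxytaibkxyckxxyya" (len 18), cursors c1@4 c2@11 c3@17 c4@17, authorship .111....222.33434.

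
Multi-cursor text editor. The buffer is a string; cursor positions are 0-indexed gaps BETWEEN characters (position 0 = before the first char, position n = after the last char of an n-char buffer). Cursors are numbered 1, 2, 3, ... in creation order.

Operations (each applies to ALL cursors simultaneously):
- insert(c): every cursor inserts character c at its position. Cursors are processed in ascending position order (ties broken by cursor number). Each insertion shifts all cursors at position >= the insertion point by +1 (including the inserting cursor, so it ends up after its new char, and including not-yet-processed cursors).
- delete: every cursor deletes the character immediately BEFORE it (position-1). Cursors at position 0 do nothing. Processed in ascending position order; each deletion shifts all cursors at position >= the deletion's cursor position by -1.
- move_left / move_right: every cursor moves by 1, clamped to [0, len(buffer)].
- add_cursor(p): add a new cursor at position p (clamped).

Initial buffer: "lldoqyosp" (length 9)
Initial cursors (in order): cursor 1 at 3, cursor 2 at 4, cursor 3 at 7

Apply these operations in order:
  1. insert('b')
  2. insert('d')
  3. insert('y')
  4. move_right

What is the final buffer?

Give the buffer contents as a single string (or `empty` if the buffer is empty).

Answer: lldbdyobdyqyobdysp

Derivation:
After op 1 (insert('b')): buffer="lldbobqyobsp" (len 12), cursors c1@4 c2@6 c3@10, authorship ...1.2...3..
After op 2 (insert('d')): buffer="lldbdobdqyobdsp" (len 15), cursors c1@5 c2@8 c3@13, authorship ...11.22...33..
After op 3 (insert('y')): buffer="lldbdyobdyqyobdysp" (len 18), cursors c1@6 c2@10 c3@16, authorship ...111.222...333..
After op 4 (move_right): buffer="lldbdyobdyqyobdysp" (len 18), cursors c1@7 c2@11 c3@17, authorship ...111.222...333..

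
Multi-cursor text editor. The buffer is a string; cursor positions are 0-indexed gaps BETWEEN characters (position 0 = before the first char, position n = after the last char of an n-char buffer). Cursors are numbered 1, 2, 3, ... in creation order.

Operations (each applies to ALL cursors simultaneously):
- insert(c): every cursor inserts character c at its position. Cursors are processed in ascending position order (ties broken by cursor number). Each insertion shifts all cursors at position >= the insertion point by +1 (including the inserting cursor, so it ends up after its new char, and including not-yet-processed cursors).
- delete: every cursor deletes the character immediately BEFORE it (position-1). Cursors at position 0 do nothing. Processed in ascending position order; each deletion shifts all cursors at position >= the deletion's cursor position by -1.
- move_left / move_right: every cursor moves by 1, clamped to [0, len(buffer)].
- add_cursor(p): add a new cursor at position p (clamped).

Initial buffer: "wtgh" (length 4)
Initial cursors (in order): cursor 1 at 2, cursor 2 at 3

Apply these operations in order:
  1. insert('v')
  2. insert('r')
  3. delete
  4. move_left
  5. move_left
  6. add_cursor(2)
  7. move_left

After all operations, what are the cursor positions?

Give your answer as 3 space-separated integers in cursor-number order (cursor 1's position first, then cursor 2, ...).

After op 1 (insert('v')): buffer="wtvgvh" (len 6), cursors c1@3 c2@5, authorship ..1.2.
After op 2 (insert('r')): buffer="wtvrgvrh" (len 8), cursors c1@4 c2@7, authorship ..11.22.
After op 3 (delete): buffer="wtvgvh" (len 6), cursors c1@3 c2@5, authorship ..1.2.
After op 4 (move_left): buffer="wtvgvh" (len 6), cursors c1@2 c2@4, authorship ..1.2.
After op 5 (move_left): buffer="wtvgvh" (len 6), cursors c1@1 c2@3, authorship ..1.2.
After op 6 (add_cursor(2)): buffer="wtvgvh" (len 6), cursors c1@1 c3@2 c2@3, authorship ..1.2.
After op 7 (move_left): buffer="wtvgvh" (len 6), cursors c1@0 c3@1 c2@2, authorship ..1.2.

Answer: 0 2 1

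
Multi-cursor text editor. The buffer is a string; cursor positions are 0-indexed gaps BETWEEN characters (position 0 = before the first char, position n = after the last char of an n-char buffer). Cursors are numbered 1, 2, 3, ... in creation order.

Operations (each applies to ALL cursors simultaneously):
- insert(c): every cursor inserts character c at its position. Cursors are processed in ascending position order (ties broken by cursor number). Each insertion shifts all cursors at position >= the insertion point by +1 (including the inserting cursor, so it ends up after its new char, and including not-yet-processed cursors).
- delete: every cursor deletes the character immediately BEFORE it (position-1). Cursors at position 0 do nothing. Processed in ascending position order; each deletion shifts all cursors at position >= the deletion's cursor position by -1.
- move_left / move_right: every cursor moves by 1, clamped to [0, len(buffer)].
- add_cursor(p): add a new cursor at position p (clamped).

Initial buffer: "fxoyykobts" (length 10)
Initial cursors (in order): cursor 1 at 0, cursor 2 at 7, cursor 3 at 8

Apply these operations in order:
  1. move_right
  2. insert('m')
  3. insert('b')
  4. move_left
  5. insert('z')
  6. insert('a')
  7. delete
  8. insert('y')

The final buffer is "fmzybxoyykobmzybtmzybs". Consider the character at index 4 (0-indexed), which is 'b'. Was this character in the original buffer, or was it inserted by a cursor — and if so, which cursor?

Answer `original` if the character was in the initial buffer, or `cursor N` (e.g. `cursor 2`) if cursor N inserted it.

Answer: cursor 1

Derivation:
After op 1 (move_right): buffer="fxoyykobts" (len 10), cursors c1@1 c2@8 c3@9, authorship ..........
After op 2 (insert('m')): buffer="fmxoyykobmtms" (len 13), cursors c1@2 c2@10 c3@12, authorship .1.......2.3.
After op 3 (insert('b')): buffer="fmbxoyykobmbtmbs" (len 16), cursors c1@3 c2@12 c3@15, authorship .11.......22.33.
After op 4 (move_left): buffer="fmbxoyykobmbtmbs" (len 16), cursors c1@2 c2@11 c3@14, authorship .11.......22.33.
After op 5 (insert('z')): buffer="fmzbxoyykobmzbtmzbs" (len 19), cursors c1@3 c2@13 c3@17, authorship .111.......222.333.
After op 6 (insert('a')): buffer="fmzabxoyykobmzabtmzabs" (len 22), cursors c1@4 c2@15 c3@20, authorship .1111.......2222.3333.
After op 7 (delete): buffer="fmzbxoyykobmzbtmzbs" (len 19), cursors c1@3 c2@13 c3@17, authorship .111.......222.333.
After op 8 (insert('y')): buffer="fmzybxoyykobmzybtmzybs" (len 22), cursors c1@4 c2@15 c3@20, authorship .1111.......2222.3333.
Authorship (.=original, N=cursor N): . 1 1 1 1 . . . . . . . 2 2 2 2 . 3 3 3 3 .
Index 4: author = 1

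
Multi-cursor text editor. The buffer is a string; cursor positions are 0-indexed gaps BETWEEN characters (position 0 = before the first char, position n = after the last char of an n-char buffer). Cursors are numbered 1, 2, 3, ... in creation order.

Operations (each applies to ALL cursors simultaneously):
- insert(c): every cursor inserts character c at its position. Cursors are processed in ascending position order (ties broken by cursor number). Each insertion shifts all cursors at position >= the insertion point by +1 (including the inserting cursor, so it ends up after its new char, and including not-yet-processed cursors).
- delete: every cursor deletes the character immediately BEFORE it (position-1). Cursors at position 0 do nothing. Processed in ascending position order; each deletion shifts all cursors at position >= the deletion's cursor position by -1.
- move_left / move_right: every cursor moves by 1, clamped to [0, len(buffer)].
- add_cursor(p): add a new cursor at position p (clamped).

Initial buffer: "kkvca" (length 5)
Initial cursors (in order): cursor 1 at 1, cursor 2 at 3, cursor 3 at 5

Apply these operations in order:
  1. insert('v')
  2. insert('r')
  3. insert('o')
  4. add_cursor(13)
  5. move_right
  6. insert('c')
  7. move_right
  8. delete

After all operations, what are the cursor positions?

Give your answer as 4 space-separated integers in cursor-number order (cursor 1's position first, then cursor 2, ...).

After op 1 (insert('v')): buffer="kvkvvcav" (len 8), cursors c1@2 c2@5 c3@8, authorship .1..2..3
After op 2 (insert('r')): buffer="kvrkvvrcavr" (len 11), cursors c1@3 c2@7 c3@11, authorship .11..22..33
After op 3 (insert('o')): buffer="kvrokvvrocavro" (len 14), cursors c1@4 c2@9 c3@14, authorship .111..222..333
After op 4 (add_cursor(13)): buffer="kvrokvvrocavro" (len 14), cursors c1@4 c2@9 c4@13 c3@14, authorship .111..222..333
After op 5 (move_right): buffer="kvrokvvrocavro" (len 14), cursors c1@5 c2@10 c3@14 c4@14, authorship .111..222..333
After op 6 (insert('c')): buffer="kvrokcvvroccavrocc" (len 18), cursors c1@6 c2@12 c3@18 c4@18, authorship .111.1.222.2.33334
After op 7 (move_right): buffer="kvrokcvvroccavrocc" (len 18), cursors c1@7 c2@13 c3@18 c4@18, authorship .111.1.222.2.33334
After op 8 (delete): buffer="kvrokcvroccvro" (len 14), cursors c1@6 c2@11 c3@14 c4@14, authorship .111.1222.2333

Answer: 6 11 14 14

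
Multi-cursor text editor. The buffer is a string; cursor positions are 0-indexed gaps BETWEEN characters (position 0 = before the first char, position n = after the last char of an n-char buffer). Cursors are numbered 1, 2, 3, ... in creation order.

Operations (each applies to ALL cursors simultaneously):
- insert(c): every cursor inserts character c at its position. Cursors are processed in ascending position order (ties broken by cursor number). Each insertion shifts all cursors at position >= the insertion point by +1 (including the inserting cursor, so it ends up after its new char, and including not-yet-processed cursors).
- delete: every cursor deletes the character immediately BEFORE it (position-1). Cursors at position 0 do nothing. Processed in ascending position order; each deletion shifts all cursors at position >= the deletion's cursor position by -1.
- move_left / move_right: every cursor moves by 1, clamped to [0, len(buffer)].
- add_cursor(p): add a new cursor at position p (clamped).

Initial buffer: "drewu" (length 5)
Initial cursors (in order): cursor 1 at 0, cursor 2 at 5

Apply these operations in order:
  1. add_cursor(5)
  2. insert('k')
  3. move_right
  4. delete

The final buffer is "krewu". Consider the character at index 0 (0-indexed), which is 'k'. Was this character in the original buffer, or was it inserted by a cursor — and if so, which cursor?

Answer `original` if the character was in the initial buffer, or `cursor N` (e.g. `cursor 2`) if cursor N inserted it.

Answer: cursor 1

Derivation:
After op 1 (add_cursor(5)): buffer="drewu" (len 5), cursors c1@0 c2@5 c3@5, authorship .....
After op 2 (insert('k')): buffer="kdrewukk" (len 8), cursors c1@1 c2@8 c3@8, authorship 1.....23
After op 3 (move_right): buffer="kdrewukk" (len 8), cursors c1@2 c2@8 c3@8, authorship 1.....23
After op 4 (delete): buffer="krewu" (len 5), cursors c1@1 c2@5 c3@5, authorship 1....
Authorship (.=original, N=cursor N): 1 . . . .
Index 0: author = 1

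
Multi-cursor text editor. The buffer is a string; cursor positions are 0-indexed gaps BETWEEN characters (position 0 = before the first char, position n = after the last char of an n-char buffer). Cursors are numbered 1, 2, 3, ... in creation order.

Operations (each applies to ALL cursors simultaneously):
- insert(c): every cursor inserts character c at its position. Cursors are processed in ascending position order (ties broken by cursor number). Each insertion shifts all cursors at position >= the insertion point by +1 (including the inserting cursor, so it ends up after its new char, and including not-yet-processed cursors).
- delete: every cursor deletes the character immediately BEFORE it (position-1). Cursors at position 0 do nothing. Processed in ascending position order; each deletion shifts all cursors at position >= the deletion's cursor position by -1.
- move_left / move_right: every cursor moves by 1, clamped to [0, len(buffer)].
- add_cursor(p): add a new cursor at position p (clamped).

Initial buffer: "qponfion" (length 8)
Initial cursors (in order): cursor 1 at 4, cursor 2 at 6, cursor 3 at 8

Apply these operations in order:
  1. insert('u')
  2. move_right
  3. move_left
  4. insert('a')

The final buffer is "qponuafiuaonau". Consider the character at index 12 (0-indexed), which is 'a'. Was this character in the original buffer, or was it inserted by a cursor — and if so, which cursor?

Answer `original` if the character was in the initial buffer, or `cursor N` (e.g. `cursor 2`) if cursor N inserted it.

Answer: cursor 3

Derivation:
After op 1 (insert('u')): buffer="qponufiuonu" (len 11), cursors c1@5 c2@8 c3@11, authorship ....1..2..3
After op 2 (move_right): buffer="qponufiuonu" (len 11), cursors c1@6 c2@9 c3@11, authorship ....1..2..3
After op 3 (move_left): buffer="qponufiuonu" (len 11), cursors c1@5 c2@8 c3@10, authorship ....1..2..3
After op 4 (insert('a')): buffer="qponuafiuaonau" (len 14), cursors c1@6 c2@10 c3@13, authorship ....11..22..33
Authorship (.=original, N=cursor N): . . . . 1 1 . . 2 2 . . 3 3
Index 12: author = 3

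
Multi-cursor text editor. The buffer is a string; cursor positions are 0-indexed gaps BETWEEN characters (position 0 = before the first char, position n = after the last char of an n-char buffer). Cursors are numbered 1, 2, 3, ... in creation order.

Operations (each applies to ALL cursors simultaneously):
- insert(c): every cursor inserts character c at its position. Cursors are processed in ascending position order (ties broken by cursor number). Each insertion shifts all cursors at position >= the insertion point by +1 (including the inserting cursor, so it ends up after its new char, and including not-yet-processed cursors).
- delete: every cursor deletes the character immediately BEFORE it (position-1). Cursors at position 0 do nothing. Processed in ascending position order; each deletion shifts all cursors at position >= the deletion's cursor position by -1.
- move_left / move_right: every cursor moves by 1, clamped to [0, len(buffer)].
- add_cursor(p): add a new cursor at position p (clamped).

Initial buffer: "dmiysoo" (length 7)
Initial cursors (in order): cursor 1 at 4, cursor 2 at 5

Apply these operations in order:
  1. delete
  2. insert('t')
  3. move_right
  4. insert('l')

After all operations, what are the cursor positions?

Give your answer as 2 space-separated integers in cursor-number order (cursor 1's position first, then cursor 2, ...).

After op 1 (delete): buffer="dmioo" (len 5), cursors c1@3 c2@3, authorship .....
After op 2 (insert('t')): buffer="dmittoo" (len 7), cursors c1@5 c2@5, authorship ...12..
After op 3 (move_right): buffer="dmittoo" (len 7), cursors c1@6 c2@6, authorship ...12..
After op 4 (insert('l')): buffer="dmittollo" (len 9), cursors c1@8 c2@8, authorship ...12.12.

Answer: 8 8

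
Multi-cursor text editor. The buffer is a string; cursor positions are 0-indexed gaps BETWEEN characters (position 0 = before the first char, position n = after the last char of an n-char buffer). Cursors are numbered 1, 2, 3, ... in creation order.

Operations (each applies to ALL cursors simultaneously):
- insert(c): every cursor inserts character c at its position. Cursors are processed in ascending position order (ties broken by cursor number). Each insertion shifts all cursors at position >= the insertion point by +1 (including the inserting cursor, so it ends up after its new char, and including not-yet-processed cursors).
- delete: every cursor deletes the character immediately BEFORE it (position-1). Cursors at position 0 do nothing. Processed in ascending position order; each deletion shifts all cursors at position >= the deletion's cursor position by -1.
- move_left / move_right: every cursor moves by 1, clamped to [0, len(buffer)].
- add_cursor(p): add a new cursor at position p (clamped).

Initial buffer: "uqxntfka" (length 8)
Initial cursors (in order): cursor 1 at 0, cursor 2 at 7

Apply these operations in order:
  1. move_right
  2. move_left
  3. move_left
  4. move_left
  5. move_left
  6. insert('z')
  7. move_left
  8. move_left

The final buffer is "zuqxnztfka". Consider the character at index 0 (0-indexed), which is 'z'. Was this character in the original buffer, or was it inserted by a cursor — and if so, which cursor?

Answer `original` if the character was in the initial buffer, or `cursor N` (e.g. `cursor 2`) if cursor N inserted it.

Answer: cursor 1

Derivation:
After op 1 (move_right): buffer="uqxntfka" (len 8), cursors c1@1 c2@8, authorship ........
After op 2 (move_left): buffer="uqxntfka" (len 8), cursors c1@0 c2@7, authorship ........
After op 3 (move_left): buffer="uqxntfka" (len 8), cursors c1@0 c2@6, authorship ........
After op 4 (move_left): buffer="uqxntfka" (len 8), cursors c1@0 c2@5, authorship ........
After op 5 (move_left): buffer="uqxntfka" (len 8), cursors c1@0 c2@4, authorship ........
After op 6 (insert('z')): buffer="zuqxnztfka" (len 10), cursors c1@1 c2@6, authorship 1....2....
After op 7 (move_left): buffer="zuqxnztfka" (len 10), cursors c1@0 c2@5, authorship 1....2....
After op 8 (move_left): buffer="zuqxnztfka" (len 10), cursors c1@0 c2@4, authorship 1....2....
Authorship (.=original, N=cursor N): 1 . . . . 2 . . . .
Index 0: author = 1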